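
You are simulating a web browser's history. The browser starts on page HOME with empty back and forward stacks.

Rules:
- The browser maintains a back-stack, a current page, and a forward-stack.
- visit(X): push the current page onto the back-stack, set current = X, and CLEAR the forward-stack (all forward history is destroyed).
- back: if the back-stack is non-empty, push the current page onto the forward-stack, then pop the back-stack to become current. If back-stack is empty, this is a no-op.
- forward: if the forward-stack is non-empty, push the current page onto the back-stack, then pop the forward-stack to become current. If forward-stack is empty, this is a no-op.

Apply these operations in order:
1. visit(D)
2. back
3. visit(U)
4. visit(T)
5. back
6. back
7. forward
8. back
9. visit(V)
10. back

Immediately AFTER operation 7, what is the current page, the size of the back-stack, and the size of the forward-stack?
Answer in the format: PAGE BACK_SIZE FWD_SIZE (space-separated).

After 1 (visit(D)): cur=D back=1 fwd=0
After 2 (back): cur=HOME back=0 fwd=1
After 3 (visit(U)): cur=U back=1 fwd=0
After 4 (visit(T)): cur=T back=2 fwd=0
After 5 (back): cur=U back=1 fwd=1
After 6 (back): cur=HOME back=0 fwd=2
After 7 (forward): cur=U back=1 fwd=1

U 1 1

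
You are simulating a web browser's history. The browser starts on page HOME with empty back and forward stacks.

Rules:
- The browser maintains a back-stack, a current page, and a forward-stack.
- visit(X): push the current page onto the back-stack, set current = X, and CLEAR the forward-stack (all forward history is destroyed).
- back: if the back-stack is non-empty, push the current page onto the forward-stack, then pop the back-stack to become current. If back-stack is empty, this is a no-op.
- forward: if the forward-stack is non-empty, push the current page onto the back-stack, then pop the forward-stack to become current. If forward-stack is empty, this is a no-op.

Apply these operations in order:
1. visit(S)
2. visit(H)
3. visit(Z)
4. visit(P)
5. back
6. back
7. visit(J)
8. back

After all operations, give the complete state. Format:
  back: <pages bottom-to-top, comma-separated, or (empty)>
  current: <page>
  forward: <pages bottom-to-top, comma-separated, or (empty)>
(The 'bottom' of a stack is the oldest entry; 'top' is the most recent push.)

After 1 (visit(S)): cur=S back=1 fwd=0
After 2 (visit(H)): cur=H back=2 fwd=0
After 3 (visit(Z)): cur=Z back=3 fwd=0
After 4 (visit(P)): cur=P back=4 fwd=0
After 5 (back): cur=Z back=3 fwd=1
After 6 (back): cur=H back=2 fwd=2
After 7 (visit(J)): cur=J back=3 fwd=0
After 8 (back): cur=H back=2 fwd=1

Answer: back: HOME,S
current: H
forward: J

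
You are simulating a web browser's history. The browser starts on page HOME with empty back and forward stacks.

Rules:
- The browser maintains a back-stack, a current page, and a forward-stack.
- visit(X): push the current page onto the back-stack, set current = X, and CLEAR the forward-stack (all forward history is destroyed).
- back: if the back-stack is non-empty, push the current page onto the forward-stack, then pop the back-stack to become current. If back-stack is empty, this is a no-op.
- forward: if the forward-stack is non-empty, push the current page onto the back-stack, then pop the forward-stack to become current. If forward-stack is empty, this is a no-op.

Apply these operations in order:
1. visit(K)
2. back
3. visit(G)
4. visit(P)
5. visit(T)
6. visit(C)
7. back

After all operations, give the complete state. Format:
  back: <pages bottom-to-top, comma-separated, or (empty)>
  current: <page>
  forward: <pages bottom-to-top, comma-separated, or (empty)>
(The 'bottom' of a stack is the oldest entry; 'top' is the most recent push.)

After 1 (visit(K)): cur=K back=1 fwd=0
After 2 (back): cur=HOME back=0 fwd=1
After 3 (visit(G)): cur=G back=1 fwd=0
After 4 (visit(P)): cur=P back=2 fwd=0
After 5 (visit(T)): cur=T back=3 fwd=0
After 6 (visit(C)): cur=C back=4 fwd=0
After 7 (back): cur=T back=3 fwd=1

Answer: back: HOME,G,P
current: T
forward: C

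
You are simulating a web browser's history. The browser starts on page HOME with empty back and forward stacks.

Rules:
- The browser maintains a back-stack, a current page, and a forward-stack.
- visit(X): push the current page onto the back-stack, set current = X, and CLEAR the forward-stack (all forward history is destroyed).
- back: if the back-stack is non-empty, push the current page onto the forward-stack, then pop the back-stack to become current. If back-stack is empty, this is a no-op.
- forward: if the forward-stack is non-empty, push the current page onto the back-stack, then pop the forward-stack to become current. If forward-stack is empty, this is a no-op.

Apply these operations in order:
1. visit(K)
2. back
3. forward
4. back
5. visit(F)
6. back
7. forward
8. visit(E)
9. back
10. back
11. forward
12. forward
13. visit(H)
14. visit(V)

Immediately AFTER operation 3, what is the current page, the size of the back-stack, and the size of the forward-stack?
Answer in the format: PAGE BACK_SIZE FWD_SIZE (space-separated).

After 1 (visit(K)): cur=K back=1 fwd=0
After 2 (back): cur=HOME back=0 fwd=1
After 3 (forward): cur=K back=1 fwd=0

K 1 0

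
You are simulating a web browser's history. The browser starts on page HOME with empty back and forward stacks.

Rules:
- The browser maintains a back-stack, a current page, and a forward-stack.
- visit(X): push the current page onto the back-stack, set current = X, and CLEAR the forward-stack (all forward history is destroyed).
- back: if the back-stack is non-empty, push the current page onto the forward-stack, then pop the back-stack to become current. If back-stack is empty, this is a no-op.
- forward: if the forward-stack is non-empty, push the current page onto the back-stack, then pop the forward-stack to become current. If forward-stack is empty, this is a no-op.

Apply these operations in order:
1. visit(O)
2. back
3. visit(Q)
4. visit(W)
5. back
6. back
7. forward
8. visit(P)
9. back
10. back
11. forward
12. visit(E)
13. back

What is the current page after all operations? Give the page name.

Answer: Q

Derivation:
After 1 (visit(O)): cur=O back=1 fwd=0
After 2 (back): cur=HOME back=0 fwd=1
After 3 (visit(Q)): cur=Q back=1 fwd=0
After 4 (visit(W)): cur=W back=2 fwd=0
After 5 (back): cur=Q back=1 fwd=1
After 6 (back): cur=HOME back=0 fwd=2
After 7 (forward): cur=Q back=1 fwd=1
After 8 (visit(P)): cur=P back=2 fwd=0
After 9 (back): cur=Q back=1 fwd=1
After 10 (back): cur=HOME back=0 fwd=2
After 11 (forward): cur=Q back=1 fwd=1
After 12 (visit(E)): cur=E back=2 fwd=0
After 13 (back): cur=Q back=1 fwd=1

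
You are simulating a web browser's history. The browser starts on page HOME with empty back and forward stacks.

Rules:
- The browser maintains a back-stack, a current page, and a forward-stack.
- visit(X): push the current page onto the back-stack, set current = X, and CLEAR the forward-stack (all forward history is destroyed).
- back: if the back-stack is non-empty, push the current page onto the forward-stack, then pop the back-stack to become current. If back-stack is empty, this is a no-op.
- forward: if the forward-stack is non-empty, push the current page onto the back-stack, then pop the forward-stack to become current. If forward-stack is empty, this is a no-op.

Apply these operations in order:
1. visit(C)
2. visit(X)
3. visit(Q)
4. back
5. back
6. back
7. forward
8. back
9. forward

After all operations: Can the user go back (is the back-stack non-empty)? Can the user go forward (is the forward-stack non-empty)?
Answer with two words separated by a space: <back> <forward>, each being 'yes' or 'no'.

After 1 (visit(C)): cur=C back=1 fwd=0
After 2 (visit(X)): cur=X back=2 fwd=0
After 3 (visit(Q)): cur=Q back=3 fwd=0
After 4 (back): cur=X back=2 fwd=1
After 5 (back): cur=C back=1 fwd=2
After 6 (back): cur=HOME back=0 fwd=3
After 7 (forward): cur=C back=1 fwd=2
After 8 (back): cur=HOME back=0 fwd=3
After 9 (forward): cur=C back=1 fwd=2

Answer: yes yes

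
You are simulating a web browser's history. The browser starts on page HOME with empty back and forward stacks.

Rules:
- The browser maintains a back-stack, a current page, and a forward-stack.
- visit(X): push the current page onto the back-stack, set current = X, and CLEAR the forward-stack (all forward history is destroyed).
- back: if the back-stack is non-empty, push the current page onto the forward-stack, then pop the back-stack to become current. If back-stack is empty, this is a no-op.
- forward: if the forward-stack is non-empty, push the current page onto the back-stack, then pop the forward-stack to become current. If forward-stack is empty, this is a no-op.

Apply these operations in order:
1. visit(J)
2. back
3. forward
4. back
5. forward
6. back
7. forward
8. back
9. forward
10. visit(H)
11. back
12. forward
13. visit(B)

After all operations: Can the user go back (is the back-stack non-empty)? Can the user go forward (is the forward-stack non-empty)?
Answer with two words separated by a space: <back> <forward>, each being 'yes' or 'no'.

After 1 (visit(J)): cur=J back=1 fwd=0
After 2 (back): cur=HOME back=0 fwd=1
After 3 (forward): cur=J back=1 fwd=0
After 4 (back): cur=HOME back=0 fwd=1
After 5 (forward): cur=J back=1 fwd=0
After 6 (back): cur=HOME back=0 fwd=1
After 7 (forward): cur=J back=1 fwd=0
After 8 (back): cur=HOME back=0 fwd=1
After 9 (forward): cur=J back=1 fwd=0
After 10 (visit(H)): cur=H back=2 fwd=0
After 11 (back): cur=J back=1 fwd=1
After 12 (forward): cur=H back=2 fwd=0
After 13 (visit(B)): cur=B back=3 fwd=0

Answer: yes no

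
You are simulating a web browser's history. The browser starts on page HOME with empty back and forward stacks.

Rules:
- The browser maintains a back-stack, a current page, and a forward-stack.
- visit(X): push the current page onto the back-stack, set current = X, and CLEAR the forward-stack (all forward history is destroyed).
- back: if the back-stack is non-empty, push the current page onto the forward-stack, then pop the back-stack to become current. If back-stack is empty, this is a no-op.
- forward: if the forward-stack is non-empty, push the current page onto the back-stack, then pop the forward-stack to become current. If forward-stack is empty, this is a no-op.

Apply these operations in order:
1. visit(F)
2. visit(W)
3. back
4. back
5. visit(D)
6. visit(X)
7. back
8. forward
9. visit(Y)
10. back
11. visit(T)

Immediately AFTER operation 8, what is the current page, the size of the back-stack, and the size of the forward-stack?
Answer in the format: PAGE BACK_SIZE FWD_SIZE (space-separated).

After 1 (visit(F)): cur=F back=1 fwd=0
After 2 (visit(W)): cur=W back=2 fwd=0
After 3 (back): cur=F back=1 fwd=1
After 4 (back): cur=HOME back=0 fwd=2
After 5 (visit(D)): cur=D back=1 fwd=0
After 6 (visit(X)): cur=X back=2 fwd=0
After 7 (back): cur=D back=1 fwd=1
After 8 (forward): cur=X back=2 fwd=0

X 2 0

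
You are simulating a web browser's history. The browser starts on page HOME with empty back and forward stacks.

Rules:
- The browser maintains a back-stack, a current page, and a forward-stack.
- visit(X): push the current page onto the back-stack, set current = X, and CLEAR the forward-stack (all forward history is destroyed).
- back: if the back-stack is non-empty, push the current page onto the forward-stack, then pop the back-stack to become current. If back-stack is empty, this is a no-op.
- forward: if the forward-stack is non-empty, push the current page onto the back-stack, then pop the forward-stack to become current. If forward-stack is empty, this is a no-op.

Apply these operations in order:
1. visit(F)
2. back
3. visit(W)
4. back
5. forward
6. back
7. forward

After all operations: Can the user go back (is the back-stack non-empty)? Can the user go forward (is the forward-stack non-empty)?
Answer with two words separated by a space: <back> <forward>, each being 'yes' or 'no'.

After 1 (visit(F)): cur=F back=1 fwd=0
After 2 (back): cur=HOME back=0 fwd=1
After 3 (visit(W)): cur=W back=1 fwd=0
After 4 (back): cur=HOME back=0 fwd=1
After 5 (forward): cur=W back=1 fwd=0
After 6 (back): cur=HOME back=0 fwd=1
After 7 (forward): cur=W back=1 fwd=0

Answer: yes no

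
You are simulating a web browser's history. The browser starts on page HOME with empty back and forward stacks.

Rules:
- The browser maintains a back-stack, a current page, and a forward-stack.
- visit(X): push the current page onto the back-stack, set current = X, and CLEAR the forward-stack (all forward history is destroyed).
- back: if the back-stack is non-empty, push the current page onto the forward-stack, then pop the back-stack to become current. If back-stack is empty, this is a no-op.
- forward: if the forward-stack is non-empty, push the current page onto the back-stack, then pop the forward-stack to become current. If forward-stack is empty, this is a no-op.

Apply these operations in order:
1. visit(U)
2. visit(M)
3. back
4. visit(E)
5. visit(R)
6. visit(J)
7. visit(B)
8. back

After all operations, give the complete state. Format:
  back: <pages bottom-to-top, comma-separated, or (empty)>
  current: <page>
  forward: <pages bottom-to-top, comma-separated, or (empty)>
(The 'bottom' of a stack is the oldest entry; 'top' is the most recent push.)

Answer: back: HOME,U,E,R
current: J
forward: B

Derivation:
After 1 (visit(U)): cur=U back=1 fwd=0
After 2 (visit(M)): cur=M back=2 fwd=0
After 3 (back): cur=U back=1 fwd=1
After 4 (visit(E)): cur=E back=2 fwd=0
After 5 (visit(R)): cur=R back=3 fwd=0
After 6 (visit(J)): cur=J back=4 fwd=0
After 7 (visit(B)): cur=B back=5 fwd=0
After 8 (back): cur=J back=4 fwd=1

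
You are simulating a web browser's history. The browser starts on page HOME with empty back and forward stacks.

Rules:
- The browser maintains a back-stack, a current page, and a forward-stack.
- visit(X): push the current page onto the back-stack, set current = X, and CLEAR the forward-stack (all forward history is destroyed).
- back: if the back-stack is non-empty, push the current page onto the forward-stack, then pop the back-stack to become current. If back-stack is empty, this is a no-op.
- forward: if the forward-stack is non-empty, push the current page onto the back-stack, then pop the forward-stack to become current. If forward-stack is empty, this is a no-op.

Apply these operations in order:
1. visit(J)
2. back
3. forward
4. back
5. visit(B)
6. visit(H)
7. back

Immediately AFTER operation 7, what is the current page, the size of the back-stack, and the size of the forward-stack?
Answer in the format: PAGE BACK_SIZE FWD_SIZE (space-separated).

After 1 (visit(J)): cur=J back=1 fwd=0
After 2 (back): cur=HOME back=0 fwd=1
After 3 (forward): cur=J back=1 fwd=0
After 4 (back): cur=HOME back=0 fwd=1
After 5 (visit(B)): cur=B back=1 fwd=0
After 6 (visit(H)): cur=H back=2 fwd=0
After 7 (back): cur=B back=1 fwd=1

B 1 1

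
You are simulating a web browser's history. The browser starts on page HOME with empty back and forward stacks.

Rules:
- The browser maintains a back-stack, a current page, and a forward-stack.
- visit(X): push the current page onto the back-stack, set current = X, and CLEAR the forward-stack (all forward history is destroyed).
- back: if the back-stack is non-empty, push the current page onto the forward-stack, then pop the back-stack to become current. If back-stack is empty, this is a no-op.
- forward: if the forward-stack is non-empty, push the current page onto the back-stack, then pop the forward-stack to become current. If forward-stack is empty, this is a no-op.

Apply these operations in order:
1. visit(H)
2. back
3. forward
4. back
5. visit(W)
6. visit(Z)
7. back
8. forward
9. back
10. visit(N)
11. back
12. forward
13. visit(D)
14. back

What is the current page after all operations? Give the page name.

After 1 (visit(H)): cur=H back=1 fwd=0
After 2 (back): cur=HOME back=0 fwd=1
After 3 (forward): cur=H back=1 fwd=0
After 4 (back): cur=HOME back=0 fwd=1
After 5 (visit(W)): cur=W back=1 fwd=0
After 6 (visit(Z)): cur=Z back=2 fwd=0
After 7 (back): cur=W back=1 fwd=1
After 8 (forward): cur=Z back=2 fwd=0
After 9 (back): cur=W back=1 fwd=1
After 10 (visit(N)): cur=N back=2 fwd=0
After 11 (back): cur=W back=1 fwd=1
After 12 (forward): cur=N back=2 fwd=0
After 13 (visit(D)): cur=D back=3 fwd=0
After 14 (back): cur=N back=2 fwd=1

Answer: N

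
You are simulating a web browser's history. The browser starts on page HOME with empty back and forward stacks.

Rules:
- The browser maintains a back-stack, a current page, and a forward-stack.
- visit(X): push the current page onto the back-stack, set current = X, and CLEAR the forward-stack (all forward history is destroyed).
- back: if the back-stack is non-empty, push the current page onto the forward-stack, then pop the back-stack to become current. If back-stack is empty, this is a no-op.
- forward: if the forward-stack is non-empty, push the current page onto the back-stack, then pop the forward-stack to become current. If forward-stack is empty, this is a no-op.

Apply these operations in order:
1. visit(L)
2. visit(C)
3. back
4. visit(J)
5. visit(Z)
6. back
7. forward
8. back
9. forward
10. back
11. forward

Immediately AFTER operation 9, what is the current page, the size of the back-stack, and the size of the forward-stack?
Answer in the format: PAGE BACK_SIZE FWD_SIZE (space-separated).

After 1 (visit(L)): cur=L back=1 fwd=0
After 2 (visit(C)): cur=C back=2 fwd=0
After 3 (back): cur=L back=1 fwd=1
After 4 (visit(J)): cur=J back=2 fwd=0
After 5 (visit(Z)): cur=Z back=3 fwd=0
After 6 (back): cur=J back=2 fwd=1
After 7 (forward): cur=Z back=3 fwd=0
After 8 (back): cur=J back=2 fwd=1
After 9 (forward): cur=Z back=3 fwd=0

Z 3 0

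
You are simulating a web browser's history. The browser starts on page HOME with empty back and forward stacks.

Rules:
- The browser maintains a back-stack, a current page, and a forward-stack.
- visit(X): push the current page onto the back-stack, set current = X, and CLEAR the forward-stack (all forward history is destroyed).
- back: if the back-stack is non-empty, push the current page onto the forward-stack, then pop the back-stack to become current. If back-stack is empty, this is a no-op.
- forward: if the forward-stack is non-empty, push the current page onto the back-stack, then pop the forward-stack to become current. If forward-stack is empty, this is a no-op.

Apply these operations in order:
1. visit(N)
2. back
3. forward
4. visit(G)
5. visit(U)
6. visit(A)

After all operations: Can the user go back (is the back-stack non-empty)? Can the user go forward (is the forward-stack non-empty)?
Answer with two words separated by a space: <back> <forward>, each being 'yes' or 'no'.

After 1 (visit(N)): cur=N back=1 fwd=0
After 2 (back): cur=HOME back=0 fwd=1
After 3 (forward): cur=N back=1 fwd=0
After 4 (visit(G)): cur=G back=2 fwd=0
After 5 (visit(U)): cur=U back=3 fwd=0
After 6 (visit(A)): cur=A back=4 fwd=0

Answer: yes no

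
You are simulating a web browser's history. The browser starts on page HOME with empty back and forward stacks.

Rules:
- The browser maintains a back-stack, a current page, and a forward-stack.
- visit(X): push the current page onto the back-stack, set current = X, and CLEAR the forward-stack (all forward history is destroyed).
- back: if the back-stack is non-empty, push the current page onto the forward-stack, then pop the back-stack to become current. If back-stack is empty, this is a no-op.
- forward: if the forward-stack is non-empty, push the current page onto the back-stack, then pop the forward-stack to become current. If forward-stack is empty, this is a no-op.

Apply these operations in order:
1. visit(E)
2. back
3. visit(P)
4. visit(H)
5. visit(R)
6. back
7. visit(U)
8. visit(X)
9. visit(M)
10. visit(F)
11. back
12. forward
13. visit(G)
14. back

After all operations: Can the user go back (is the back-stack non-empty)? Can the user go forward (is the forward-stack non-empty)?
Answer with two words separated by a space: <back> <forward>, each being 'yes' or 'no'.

Answer: yes yes

Derivation:
After 1 (visit(E)): cur=E back=1 fwd=0
After 2 (back): cur=HOME back=0 fwd=1
After 3 (visit(P)): cur=P back=1 fwd=0
After 4 (visit(H)): cur=H back=2 fwd=0
After 5 (visit(R)): cur=R back=3 fwd=0
After 6 (back): cur=H back=2 fwd=1
After 7 (visit(U)): cur=U back=3 fwd=0
After 8 (visit(X)): cur=X back=4 fwd=0
After 9 (visit(M)): cur=M back=5 fwd=0
After 10 (visit(F)): cur=F back=6 fwd=0
After 11 (back): cur=M back=5 fwd=1
After 12 (forward): cur=F back=6 fwd=0
After 13 (visit(G)): cur=G back=7 fwd=0
After 14 (back): cur=F back=6 fwd=1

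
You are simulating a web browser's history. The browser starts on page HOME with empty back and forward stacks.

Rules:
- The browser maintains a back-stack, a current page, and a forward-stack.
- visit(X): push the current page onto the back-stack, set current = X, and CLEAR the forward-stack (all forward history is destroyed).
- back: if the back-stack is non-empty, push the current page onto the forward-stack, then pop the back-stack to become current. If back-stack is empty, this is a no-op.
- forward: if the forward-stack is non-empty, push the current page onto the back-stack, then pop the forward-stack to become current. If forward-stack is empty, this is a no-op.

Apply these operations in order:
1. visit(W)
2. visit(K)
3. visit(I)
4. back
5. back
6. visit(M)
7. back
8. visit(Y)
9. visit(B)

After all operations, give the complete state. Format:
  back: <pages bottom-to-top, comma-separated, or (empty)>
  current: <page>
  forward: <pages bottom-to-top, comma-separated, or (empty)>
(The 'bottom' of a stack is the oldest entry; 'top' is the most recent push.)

After 1 (visit(W)): cur=W back=1 fwd=0
After 2 (visit(K)): cur=K back=2 fwd=0
After 3 (visit(I)): cur=I back=3 fwd=0
After 4 (back): cur=K back=2 fwd=1
After 5 (back): cur=W back=1 fwd=2
After 6 (visit(M)): cur=M back=2 fwd=0
After 7 (back): cur=W back=1 fwd=1
After 8 (visit(Y)): cur=Y back=2 fwd=0
After 9 (visit(B)): cur=B back=3 fwd=0

Answer: back: HOME,W,Y
current: B
forward: (empty)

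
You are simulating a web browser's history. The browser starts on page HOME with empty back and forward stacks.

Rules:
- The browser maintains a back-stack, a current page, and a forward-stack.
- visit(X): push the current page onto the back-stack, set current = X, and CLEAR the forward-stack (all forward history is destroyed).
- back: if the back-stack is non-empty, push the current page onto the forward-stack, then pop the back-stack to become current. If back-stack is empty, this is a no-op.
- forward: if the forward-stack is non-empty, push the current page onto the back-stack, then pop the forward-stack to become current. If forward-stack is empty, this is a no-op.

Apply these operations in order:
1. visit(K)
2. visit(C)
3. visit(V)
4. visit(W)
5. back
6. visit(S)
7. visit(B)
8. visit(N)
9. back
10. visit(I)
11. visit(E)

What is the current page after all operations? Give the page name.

After 1 (visit(K)): cur=K back=1 fwd=0
After 2 (visit(C)): cur=C back=2 fwd=0
After 3 (visit(V)): cur=V back=3 fwd=0
After 4 (visit(W)): cur=W back=4 fwd=0
After 5 (back): cur=V back=3 fwd=1
After 6 (visit(S)): cur=S back=4 fwd=0
After 7 (visit(B)): cur=B back=5 fwd=0
After 8 (visit(N)): cur=N back=6 fwd=0
After 9 (back): cur=B back=5 fwd=1
After 10 (visit(I)): cur=I back=6 fwd=0
After 11 (visit(E)): cur=E back=7 fwd=0

Answer: E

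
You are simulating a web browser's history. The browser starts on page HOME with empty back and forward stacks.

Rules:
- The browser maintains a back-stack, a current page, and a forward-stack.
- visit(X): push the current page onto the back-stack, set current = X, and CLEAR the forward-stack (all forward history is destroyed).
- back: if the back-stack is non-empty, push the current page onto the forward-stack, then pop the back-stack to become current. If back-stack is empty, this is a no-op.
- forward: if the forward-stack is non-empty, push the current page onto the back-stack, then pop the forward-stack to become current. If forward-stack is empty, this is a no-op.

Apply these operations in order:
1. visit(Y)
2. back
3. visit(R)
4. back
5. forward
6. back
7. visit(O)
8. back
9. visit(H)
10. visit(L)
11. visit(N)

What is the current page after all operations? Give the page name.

After 1 (visit(Y)): cur=Y back=1 fwd=0
After 2 (back): cur=HOME back=0 fwd=1
After 3 (visit(R)): cur=R back=1 fwd=0
After 4 (back): cur=HOME back=0 fwd=1
After 5 (forward): cur=R back=1 fwd=0
After 6 (back): cur=HOME back=0 fwd=1
After 7 (visit(O)): cur=O back=1 fwd=0
After 8 (back): cur=HOME back=0 fwd=1
After 9 (visit(H)): cur=H back=1 fwd=0
After 10 (visit(L)): cur=L back=2 fwd=0
After 11 (visit(N)): cur=N back=3 fwd=0

Answer: N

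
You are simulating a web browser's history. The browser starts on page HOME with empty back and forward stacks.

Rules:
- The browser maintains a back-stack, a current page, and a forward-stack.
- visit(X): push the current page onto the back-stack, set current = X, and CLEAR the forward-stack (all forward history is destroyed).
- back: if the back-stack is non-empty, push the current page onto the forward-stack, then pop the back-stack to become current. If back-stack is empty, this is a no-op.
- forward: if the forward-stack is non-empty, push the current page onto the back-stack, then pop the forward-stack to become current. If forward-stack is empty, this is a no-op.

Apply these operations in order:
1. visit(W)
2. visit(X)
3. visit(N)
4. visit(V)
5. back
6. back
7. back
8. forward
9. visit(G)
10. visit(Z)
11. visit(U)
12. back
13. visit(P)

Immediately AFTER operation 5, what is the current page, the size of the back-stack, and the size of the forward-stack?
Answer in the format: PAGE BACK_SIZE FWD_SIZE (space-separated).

After 1 (visit(W)): cur=W back=1 fwd=0
After 2 (visit(X)): cur=X back=2 fwd=0
After 3 (visit(N)): cur=N back=3 fwd=0
After 4 (visit(V)): cur=V back=4 fwd=0
After 5 (back): cur=N back=3 fwd=1

N 3 1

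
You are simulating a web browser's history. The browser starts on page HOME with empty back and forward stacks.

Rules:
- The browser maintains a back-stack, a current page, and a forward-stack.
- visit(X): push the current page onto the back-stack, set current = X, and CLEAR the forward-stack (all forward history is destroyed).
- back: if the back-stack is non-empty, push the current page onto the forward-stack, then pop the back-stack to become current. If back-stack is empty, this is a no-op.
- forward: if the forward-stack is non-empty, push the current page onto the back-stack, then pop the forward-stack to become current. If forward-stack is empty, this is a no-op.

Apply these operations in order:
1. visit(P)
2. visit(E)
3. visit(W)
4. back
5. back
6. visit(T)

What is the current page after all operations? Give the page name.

After 1 (visit(P)): cur=P back=1 fwd=0
After 2 (visit(E)): cur=E back=2 fwd=0
After 3 (visit(W)): cur=W back=3 fwd=0
After 4 (back): cur=E back=2 fwd=1
After 5 (back): cur=P back=1 fwd=2
After 6 (visit(T)): cur=T back=2 fwd=0

Answer: T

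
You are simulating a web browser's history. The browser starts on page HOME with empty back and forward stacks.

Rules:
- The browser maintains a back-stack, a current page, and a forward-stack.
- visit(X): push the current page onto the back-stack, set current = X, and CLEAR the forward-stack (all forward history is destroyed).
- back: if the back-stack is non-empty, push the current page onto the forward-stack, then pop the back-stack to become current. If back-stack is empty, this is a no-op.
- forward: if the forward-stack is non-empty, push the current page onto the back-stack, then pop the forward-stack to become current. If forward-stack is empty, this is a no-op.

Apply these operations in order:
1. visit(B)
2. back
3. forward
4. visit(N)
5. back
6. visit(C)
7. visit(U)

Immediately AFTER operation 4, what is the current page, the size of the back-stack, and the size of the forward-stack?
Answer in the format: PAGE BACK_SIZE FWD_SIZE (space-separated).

After 1 (visit(B)): cur=B back=1 fwd=0
After 2 (back): cur=HOME back=0 fwd=1
After 3 (forward): cur=B back=1 fwd=0
After 4 (visit(N)): cur=N back=2 fwd=0

N 2 0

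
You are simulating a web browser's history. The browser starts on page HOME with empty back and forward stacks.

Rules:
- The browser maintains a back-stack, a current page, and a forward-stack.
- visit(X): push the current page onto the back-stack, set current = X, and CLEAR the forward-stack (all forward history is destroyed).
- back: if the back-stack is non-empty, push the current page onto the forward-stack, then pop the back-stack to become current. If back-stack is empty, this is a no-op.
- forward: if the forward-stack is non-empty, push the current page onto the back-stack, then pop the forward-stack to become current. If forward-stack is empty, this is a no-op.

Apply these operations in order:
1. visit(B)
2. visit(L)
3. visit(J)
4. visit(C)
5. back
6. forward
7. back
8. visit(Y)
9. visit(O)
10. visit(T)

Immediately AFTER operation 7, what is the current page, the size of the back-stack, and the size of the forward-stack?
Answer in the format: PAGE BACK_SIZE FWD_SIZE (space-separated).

After 1 (visit(B)): cur=B back=1 fwd=0
After 2 (visit(L)): cur=L back=2 fwd=0
After 3 (visit(J)): cur=J back=3 fwd=0
After 4 (visit(C)): cur=C back=4 fwd=0
After 5 (back): cur=J back=3 fwd=1
After 6 (forward): cur=C back=4 fwd=0
After 7 (back): cur=J back=3 fwd=1

J 3 1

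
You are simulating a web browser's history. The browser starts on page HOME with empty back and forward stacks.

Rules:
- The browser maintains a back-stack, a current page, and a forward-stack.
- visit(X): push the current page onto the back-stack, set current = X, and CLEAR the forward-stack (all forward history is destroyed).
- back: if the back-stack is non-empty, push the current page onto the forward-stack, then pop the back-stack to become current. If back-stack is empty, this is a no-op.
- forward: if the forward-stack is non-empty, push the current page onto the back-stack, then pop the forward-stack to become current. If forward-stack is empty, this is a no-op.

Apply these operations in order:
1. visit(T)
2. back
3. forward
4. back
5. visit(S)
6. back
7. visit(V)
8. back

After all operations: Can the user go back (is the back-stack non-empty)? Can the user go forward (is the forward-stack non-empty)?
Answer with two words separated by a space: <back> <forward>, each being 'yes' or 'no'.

Answer: no yes

Derivation:
After 1 (visit(T)): cur=T back=1 fwd=0
After 2 (back): cur=HOME back=0 fwd=1
After 3 (forward): cur=T back=1 fwd=0
After 4 (back): cur=HOME back=0 fwd=1
After 5 (visit(S)): cur=S back=1 fwd=0
After 6 (back): cur=HOME back=0 fwd=1
After 7 (visit(V)): cur=V back=1 fwd=0
After 8 (back): cur=HOME back=0 fwd=1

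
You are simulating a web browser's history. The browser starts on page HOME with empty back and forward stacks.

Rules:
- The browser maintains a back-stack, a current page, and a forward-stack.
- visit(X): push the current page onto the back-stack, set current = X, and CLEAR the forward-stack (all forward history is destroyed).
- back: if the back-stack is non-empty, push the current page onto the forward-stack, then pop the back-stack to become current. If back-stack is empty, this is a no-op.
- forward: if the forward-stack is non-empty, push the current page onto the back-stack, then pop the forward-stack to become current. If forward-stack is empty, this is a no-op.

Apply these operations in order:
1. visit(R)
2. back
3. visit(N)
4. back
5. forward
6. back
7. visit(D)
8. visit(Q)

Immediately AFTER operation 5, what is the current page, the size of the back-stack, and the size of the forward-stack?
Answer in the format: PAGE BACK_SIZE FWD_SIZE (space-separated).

After 1 (visit(R)): cur=R back=1 fwd=0
After 2 (back): cur=HOME back=0 fwd=1
After 3 (visit(N)): cur=N back=1 fwd=0
After 4 (back): cur=HOME back=0 fwd=1
After 5 (forward): cur=N back=1 fwd=0

N 1 0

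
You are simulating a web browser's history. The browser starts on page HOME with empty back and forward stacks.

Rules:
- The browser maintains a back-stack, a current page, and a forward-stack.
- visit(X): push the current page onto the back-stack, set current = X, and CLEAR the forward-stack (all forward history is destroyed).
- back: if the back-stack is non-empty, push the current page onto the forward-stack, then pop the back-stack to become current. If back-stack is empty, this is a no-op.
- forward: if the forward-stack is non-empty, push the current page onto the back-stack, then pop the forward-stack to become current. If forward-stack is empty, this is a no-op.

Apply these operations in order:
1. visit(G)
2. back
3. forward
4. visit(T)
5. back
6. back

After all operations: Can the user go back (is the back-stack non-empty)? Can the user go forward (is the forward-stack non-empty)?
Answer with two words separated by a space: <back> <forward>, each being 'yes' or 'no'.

Answer: no yes

Derivation:
After 1 (visit(G)): cur=G back=1 fwd=0
After 2 (back): cur=HOME back=0 fwd=1
After 3 (forward): cur=G back=1 fwd=0
After 4 (visit(T)): cur=T back=2 fwd=0
After 5 (back): cur=G back=1 fwd=1
After 6 (back): cur=HOME back=0 fwd=2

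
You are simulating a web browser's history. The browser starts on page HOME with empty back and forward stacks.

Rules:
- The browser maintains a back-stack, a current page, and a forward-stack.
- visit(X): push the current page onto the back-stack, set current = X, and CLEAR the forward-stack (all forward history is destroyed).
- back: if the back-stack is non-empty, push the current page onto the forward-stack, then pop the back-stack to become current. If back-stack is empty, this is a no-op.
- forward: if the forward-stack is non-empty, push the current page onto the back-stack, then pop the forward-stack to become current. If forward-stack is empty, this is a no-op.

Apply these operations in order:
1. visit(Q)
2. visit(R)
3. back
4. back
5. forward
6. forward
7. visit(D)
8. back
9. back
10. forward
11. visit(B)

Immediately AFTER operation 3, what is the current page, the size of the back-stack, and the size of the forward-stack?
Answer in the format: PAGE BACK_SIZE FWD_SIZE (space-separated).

After 1 (visit(Q)): cur=Q back=1 fwd=0
After 2 (visit(R)): cur=R back=2 fwd=0
After 3 (back): cur=Q back=1 fwd=1

Q 1 1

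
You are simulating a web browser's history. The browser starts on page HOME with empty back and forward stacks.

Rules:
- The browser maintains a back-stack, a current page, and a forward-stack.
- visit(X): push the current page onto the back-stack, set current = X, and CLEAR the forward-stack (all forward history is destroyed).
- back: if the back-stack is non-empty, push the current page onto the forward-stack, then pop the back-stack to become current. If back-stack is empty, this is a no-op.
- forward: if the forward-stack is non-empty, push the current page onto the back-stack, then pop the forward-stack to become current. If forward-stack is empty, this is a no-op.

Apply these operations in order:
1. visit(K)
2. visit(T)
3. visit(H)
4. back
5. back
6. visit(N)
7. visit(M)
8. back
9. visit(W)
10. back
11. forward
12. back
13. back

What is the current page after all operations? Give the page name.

Answer: K

Derivation:
After 1 (visit(K)): cur=K back=1 fwd=0
After 2 (visit(T)): cur=T back=2 fwd=0
After 3 (visit(H)): cur=H back=3 fwd=0
After 4 (back): cur=T back=2 fwd=1
After 5 (back): cur=K back=1 fwd=2
After 6 (visit(N)): cur=N back=2 fwd=0
After 7 (visit(M)): cur=M back=3 fwd=0
After 8 (back): cur=N back=2 fwd=1
After 9 (visit(W)): cur=W back=3 fwd=0
After 10 (back): cur=N back=2 fwd=1
After 11 (forward): cur=W back=3 fwd=0
After 12 (back): cur=N back=2 fwd=1
After 13 (back): cur=K back=1 fwd=2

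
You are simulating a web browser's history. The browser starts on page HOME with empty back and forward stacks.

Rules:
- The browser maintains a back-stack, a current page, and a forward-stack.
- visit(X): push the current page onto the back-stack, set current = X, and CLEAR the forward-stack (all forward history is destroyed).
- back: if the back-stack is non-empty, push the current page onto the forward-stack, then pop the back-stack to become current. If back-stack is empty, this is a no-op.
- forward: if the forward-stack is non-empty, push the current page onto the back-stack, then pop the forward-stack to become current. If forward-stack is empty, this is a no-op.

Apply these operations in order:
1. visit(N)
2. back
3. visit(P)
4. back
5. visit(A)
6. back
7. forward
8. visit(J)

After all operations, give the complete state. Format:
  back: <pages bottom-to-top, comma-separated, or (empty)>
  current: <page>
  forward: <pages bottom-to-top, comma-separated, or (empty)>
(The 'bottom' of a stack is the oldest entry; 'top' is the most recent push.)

After 1 (visit(N)): cur=N back=1 fwd=0
After 2 (back): cur=HOME back=0 fwd=1
After 3 (visit(P)): cur=P back=1 fwd=0
After 4 (back): cur=HOME back=0 fwd=1
After 5 (visit(A)): cur=A back=1 fwd=0
After 6 (back): cur=HOME back=0 fwd=1
After 7 (forward): cur=A back=1 fwd=0
After 8 (visit(J)): cur=J back=2 fwd=0

Answer: back: HOME,A
current: J
forward: (empty)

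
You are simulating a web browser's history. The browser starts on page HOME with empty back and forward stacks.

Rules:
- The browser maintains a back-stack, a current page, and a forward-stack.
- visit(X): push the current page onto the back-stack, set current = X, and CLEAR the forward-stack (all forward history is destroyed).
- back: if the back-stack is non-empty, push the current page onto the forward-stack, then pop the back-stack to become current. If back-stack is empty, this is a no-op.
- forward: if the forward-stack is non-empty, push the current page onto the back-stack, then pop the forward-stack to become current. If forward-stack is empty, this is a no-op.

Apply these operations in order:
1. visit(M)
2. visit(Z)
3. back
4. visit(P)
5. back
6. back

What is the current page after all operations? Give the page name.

After 1 (visit(M)): cur=M back=1 fwd=0
After 2 (visit(Z)): cur=Z back=2 fwd=0
After 3 (back): cur=M back=1 fwd=1
After 4 (visit(P)): cur=P back=2 fwd=0
After 5 (back): cur=M back=1 fwd=1
After 6 (back): cur=HOME back=0 fwd=2

Answer: HOME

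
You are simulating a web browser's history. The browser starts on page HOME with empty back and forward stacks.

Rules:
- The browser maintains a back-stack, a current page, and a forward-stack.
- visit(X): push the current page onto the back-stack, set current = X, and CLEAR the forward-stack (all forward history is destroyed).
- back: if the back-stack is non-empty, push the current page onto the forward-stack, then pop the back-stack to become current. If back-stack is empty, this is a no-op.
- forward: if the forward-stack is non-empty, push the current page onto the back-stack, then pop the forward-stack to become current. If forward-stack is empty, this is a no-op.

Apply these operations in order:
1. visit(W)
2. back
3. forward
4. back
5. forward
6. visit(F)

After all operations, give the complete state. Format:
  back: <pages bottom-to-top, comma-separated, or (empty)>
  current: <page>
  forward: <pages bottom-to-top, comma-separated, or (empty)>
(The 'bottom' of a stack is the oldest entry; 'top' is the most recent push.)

Answer: back: HOME,W
current: F
forward: (empty)

Derivation:
After 1 (visit(W)): cur=W back=1 fwd=0
After 2 (back): cur=HOME back=0 fwd=1
After 3 (forward): cur=W back=1 fwd=0
After 4 (back): cur=HOME back=0 fwd=1
After 5 (forward): cur=W back=1 fwd=0
After 6 (visit(F)): cur=F back=2 fwd=0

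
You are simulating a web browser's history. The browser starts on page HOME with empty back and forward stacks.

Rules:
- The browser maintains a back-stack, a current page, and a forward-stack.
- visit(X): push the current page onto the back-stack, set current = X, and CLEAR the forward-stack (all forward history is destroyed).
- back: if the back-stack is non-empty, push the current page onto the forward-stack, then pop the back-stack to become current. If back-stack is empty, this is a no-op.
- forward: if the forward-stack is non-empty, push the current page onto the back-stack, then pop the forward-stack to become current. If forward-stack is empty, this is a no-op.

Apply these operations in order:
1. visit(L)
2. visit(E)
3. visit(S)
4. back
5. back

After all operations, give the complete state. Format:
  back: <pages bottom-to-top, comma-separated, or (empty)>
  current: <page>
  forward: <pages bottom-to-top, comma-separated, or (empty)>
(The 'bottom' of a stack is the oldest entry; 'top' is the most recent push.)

After 1 (visit(L)): cur=L back=1 fwd=0
After 2 (visit(E)): cur=E back=2 fwd=0
After 3 (visit(S)): cur=S back=3 fwd=0
After 4 (back): cur=E back=2 fwd=1
After 5 (back): cur=L back=1 fwd=2

Answer: back: HOME
current: L
forward: S,E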